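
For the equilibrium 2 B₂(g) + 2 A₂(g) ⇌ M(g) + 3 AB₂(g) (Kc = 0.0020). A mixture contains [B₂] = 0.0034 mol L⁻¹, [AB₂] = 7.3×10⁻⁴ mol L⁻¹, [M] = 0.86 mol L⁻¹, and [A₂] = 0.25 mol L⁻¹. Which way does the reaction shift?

Qc = [M]·[AB₂]³ / ([B₂]²·[A₂]²) = (0.86)·(7.3×10⁻⁴)³ / ((0.0034)²·(0.25)²) = 4.6×10⁻⁴
Qc = 4.6×10⁻⁴ < Kc = 0.0020, so the forward reaction proceeds.

to the right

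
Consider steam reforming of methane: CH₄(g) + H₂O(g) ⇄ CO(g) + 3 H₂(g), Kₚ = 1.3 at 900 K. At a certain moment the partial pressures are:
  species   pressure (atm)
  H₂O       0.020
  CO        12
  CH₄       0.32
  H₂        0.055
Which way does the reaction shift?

Qₚ = P(CO)·P(H₂)³ / (P(CH₄)·P(H₂O)) = (12)·(0.055)³ / ((0.32)·(0.020)) = 0.31
Qₚ = 0.31 < Kₚ = 1.3, so the forward reaction proceeds.

in the forward direction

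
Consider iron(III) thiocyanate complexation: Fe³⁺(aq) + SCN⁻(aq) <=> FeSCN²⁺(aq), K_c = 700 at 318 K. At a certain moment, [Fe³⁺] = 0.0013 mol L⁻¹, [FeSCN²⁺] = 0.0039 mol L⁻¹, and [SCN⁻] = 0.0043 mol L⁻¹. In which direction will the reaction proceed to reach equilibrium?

neither direction; the system is at equilibrium

Q_c = [FeSCN²⁺] / ([Fe³⁺]·[SCN⁻]) = (0.0039) / ((0.0013)·(0.0043)) = 700
Q_c = 700 = K_c, so the system is already at equilibrium.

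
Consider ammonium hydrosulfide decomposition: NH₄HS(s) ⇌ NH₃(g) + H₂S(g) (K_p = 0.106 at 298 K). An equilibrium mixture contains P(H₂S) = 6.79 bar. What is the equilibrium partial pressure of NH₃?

P(NH₃) = 0.0156 bar

(NH₄HS is a pure solid — omitted from K_p.)
At equilibrium, K_p = P(NH₃)·P(H₂S) = 0.106.
(P(NH₃))·(6.79) = 0.106
P(NH₃) = 0.0156 bar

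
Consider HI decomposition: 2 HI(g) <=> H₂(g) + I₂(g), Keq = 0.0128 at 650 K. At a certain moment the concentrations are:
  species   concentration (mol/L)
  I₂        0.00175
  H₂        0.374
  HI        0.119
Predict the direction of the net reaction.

Q = [H₂]·[I₂] / [HI]² = (0.374)·(0.00175) / (0.119)² = 0.0462
Q = 0.0462 > Keq = 0.0128, so the reverse reaction proceeds.

to the left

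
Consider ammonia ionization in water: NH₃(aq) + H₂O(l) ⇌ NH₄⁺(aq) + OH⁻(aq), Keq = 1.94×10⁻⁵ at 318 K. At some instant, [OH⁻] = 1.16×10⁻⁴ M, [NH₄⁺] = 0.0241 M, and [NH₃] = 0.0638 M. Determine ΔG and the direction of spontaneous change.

ΔG = 2.15 kJ/mol; the forward reaction is non-spontaneous

(H₂O is a pure liquid — omitted from Q.)
Q = [NH₄⁺]·[OH⁻] / [NH₃] = (0.0241)·(1.16×10⁻⁴) / (0.0638) = 4.38×10⁻⁵
ΔG = RT ln(Q/Keq) = (8.314 J mol⁻¹ K⁻¹)(318 K) × ln(4.38×10⁻⁵/1.94×10⁻⁵)
   = (2.644 kJ/mol)(0.8144) = 2.15 kJ/mol
ΔG > 0, so the forward reaction is non-spontaneous (proceeds in reverse).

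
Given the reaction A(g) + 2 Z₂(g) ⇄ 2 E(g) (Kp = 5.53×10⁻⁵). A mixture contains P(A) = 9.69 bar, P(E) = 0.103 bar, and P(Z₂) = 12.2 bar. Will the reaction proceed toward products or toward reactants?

forward (toward products)

Qp = P(E)² / (P(A)·P(Z₂)²) = (0.103)² / ((9.69)·(12.2)²) = 7.36×10⁻⁶
Qp = 7.36×10⁻⁶ < Kp = 5.53×10⁻⁵, so the forward reaction proceeds.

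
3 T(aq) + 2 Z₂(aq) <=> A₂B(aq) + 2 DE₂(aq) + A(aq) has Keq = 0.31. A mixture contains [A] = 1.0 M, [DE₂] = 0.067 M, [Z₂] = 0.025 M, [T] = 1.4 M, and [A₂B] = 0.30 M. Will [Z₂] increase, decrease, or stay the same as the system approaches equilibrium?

Q = [A₂B]·[DE₂]²·[A] / ([T]³·[Z₂]²) = (0.30)·(0.067)²·(1.0) / ((1.4)³·(0.025)²) = 0.79
Q = 0.79 > Keq = 0.31: net reverse reaction.
Z₂ is a reactant, so it increases.

increase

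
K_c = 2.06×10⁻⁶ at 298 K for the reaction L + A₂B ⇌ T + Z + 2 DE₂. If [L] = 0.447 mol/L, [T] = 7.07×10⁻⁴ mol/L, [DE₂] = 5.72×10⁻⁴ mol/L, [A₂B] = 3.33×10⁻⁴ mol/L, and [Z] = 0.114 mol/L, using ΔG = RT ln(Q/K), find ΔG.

ΔG = -6.08 kJ/mol

Q_c = [T]·[Z]·[DE₂]² / ([L]·[A₂B]) = (7.07×10⁻⁴)·(0.114)·(5.72×10⁻⁴)² / ((0.447)·(3.33×10⁻⁴)) = 1.77×10⁻⁷
ΔG = RT ln(Q_c/K_c) = (8.314 J mol⁻¹ K⁻¹)(298 K) × ln(1.77×10⁻⁷/2.06×10⁻⁶)
   = (2.478 kJ/mol)(-2.454) = -6.08 kJ/mol
ΔG < 0, so the forward reaction is spontaneous (proceeds forward).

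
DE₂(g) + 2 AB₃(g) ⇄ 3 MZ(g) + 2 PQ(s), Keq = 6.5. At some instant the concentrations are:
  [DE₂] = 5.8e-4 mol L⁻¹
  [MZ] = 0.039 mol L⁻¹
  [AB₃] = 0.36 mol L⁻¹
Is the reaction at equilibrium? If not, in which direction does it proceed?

to the right

(PQ is a pure solid — omitted from Q.)
Q = [MZ]³ / ([DE₂]·[AB₃]²) = (0.039)³ / ((5.8e-4)·(0.36)²) = 0.79
Q = 0.79 < Keq = 6.5, so the forward reaction proceeds.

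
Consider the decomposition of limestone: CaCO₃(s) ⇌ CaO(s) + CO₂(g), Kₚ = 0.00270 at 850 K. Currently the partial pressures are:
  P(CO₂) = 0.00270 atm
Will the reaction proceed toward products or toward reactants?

(CaCO₃, CaO are pure solids — omitted from Qₚ.)
Qₚ = P(CO₂) = 0.00270
Qₚ = 0.00270 = Kₚ, so the system is already at equilibrium.

neither direction; the system is at equilibrium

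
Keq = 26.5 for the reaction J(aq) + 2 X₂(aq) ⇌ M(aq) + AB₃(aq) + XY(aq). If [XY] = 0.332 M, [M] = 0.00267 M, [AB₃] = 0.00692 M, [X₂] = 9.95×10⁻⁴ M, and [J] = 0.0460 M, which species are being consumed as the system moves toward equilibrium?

Q = [M]·[AB₃]·[XY] / ([J]·[X₂]²) = (0.00267)·(0.00692)·(0.332) / ((0.0460)·(9.95×10⁻⁴)²) = 135
Q = 135 > Keq = 26.5: net reverse reaction.

M, AB₃, XY (products)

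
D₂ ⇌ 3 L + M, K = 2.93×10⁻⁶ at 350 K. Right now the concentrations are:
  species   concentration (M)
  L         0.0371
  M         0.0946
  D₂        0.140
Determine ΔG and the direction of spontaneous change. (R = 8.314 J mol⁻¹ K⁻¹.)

Q = [L]³·[M] / [D₂] = (0.0371)³·(0.0946) / (0.140) = 3.45×10⁻⁵
ΔG = RT ln(Q/K) = (8.314 J mol⁻¹ K⁻¹)(350 K) × ln(3.45×10⁻⁵/2.93×10⁻⁶)
   = (2.910 kJ/mol)(2.466) = 7.18 kJ/mol
ΔG > 0, so the forward reaction is non-spontaneous (proceeds in reverse).

ΔG = 7.18 kJ/mol; the forward reaction is non-spontaneous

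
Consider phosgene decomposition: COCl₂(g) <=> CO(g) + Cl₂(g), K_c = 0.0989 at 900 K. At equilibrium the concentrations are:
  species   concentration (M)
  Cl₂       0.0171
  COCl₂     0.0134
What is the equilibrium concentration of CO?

[CO] = 0.0775 M

At equilibrium, K_c = [CO]·[Cl₂] / [COCl₂] = 0.0989.
([CO])·(0.0171) / (0.0134) = 0.0989
[CO] = 0.0775 M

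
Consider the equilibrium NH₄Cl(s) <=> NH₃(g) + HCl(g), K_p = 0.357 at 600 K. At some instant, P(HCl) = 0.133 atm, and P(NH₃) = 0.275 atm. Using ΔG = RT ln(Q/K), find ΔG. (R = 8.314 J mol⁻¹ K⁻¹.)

ΔG = -11.4 kJ/mol

(NH₄Cl is a pure solid — omitted from Q_p.)
Q_p = P(NH₃)·P(HCl) = (0.275)·(0.133) = 0.0366
ΔG = RT ln(Q_p/K_p) = (8.314 J mol⁻¹ K⁻¹)(600 K) × ln(0.0366/0.357)
   = (4.988 kJ/mol)(-2.278) = -11.4 kJ/mol
ΔG < 0, so the forward reaction is spontaneous (proceeds forward).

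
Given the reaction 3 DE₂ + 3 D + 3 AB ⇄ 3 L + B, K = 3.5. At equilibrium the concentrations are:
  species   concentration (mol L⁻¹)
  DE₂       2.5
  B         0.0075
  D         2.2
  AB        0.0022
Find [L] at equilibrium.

[L] = 0.094 mol L⁻¹

At equilibrium, K = [L]³·[B] / ([DE₂]³·[D]³·[AB]³) = 3.5.
([L])³·(0.0075) / ((2.5)³·(2.2)³·(0.0022)³) = 3.5
[L]³ = 8.27×10⁻⁴ ⇒ [L] = 0.094 mol L⁻¹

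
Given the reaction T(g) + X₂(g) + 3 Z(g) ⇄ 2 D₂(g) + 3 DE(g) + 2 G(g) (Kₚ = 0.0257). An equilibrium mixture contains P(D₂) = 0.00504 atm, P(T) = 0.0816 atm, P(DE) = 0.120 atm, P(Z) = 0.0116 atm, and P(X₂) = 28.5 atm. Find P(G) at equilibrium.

At equilibrium, Kₚ = P(D₂)²·P(DE)³·P(G)² / (P(T)·P(X₂)·P(Z)³) = 0.0257.
(0.00504)²·(0.120)³·(P(G))² / ((0.0816)·(28.5)·(0.0116)³) = 0.0257
P(G)² = 2.13 ⇒ P(G) = 1.46 atm

P(G) = 1.46 atm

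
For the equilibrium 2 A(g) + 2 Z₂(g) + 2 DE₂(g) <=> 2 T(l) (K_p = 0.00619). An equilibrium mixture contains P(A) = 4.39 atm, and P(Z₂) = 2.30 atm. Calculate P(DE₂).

(T is a pure liquid — omitted from K_p.)
At equilibrium, K_p = 1 / (P(A)²·P(Z₂)²·P(DE₂)²) = 0.00619.
1 / ((4.39)²·(2.30)²·(P(DE₂))²) = 0.00619
P(DE₂)² = 1.58 ⇒ P(DE₂) = 1.26 atm

P(DE₂) = 1.26 atm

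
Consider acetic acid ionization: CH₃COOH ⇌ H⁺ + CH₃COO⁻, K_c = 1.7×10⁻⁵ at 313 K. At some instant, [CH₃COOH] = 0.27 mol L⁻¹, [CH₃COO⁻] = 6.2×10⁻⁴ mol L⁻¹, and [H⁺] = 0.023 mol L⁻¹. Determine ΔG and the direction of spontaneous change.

ΔG = 2.95 kJ/mol; the forward reaction is non-spontaneous

Q_c = [H⁺]·[CH₃COO⁻] / [CH₃COOH] = (0.023)·(6.2×10⁻⁴) / (0.27) = 5.28×10⁻⁵
ΔG = RT ln(Q_c/K_c) = (8.314 J mol⁻¹ K⁻¹)(313 K) × ln(5.28×10⁻⁵/1.7×10⁻⁵)
   = (2.602 kJ/mol)(1.133) = 2.95 kJ/mol
ΔG > 0, so the forward reaction is non-spontaneous (proceeds in reverse).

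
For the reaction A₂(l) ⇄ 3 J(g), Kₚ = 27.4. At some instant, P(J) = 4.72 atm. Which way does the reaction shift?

(A₂ is a pure liquid — omitted from Qₚ.)
Qₚ = P(J)³ = (4.72)³ = 105
Qₚ = 105 > Kₚ = 27.4, so the reverse reaction proceeds.

to the left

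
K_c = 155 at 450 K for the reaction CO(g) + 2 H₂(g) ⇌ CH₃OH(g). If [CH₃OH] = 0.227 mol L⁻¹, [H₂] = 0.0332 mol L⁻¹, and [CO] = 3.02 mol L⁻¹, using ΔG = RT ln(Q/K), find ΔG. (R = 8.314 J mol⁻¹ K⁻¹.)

ΔG = -3.07 kJ/mol

Q_c = [CH₃OH] / ([CO]·[H₂]²) = (0.227) / ((3.02)·(0.0332)²) = 68.2
ΔG = RT ln(Q_c/K_c) = (8.314 J mol⁻¹ K⁻¹)(450 K) × ln(68.2/155)
   = (3.741 kJ/mol)(-0.8210) = -3.07 kJ/mol
ΔG < 0, so the forward reaction is spontaneous (proceeds forward).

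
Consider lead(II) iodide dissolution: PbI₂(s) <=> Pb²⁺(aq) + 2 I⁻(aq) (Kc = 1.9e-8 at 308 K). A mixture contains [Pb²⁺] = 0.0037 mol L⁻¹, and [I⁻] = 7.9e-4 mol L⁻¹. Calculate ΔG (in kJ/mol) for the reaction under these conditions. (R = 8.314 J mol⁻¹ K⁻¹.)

(PbI₂ is a pure solid — omitted from Qc.)
Qc = [Pb²⁺]·[I⁻]² = (0.0037)·(7.9e-4)² = 2.31e-9
ΔG = RT ln(Qc/Kc) = (8.314 J mol⁻¹ K⁻¹)(308 K) × ln(2.31e-9/1.9e-8)
   = (2.561 kJ/mol)(-2.107) = -5.40 kJ/mol
ΔG < 0, so the forward reaction is spontaneous (proceeds forward).

ΔG = -5.40 kJ/mol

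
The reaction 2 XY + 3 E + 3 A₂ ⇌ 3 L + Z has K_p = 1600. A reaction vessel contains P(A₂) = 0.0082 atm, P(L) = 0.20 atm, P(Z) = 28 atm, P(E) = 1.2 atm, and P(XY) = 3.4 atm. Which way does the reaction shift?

toward reactants

Q_p = P(L)³·P(Z) / (P(XY)²·P(E)³·P(A₂)³) = (0.20)³·(28) / ((3.4)²·(1.2)³·(0.0082)³) = 20000
Q_p = 20000 > K_p = 1600, so the reverse reaction proceeds.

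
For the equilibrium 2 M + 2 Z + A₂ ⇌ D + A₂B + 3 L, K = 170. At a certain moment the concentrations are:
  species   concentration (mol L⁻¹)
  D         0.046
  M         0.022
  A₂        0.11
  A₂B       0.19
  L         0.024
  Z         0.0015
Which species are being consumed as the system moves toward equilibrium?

D, A₂B, L (products)

Q = [D]·[A₂B]·[L]³ / ([M]²·[Z]²·[A₂]) = (0.046)·(0.19)·(0.024)³ / ((0.022)²·(0.0015)²·(0.11)) = 1000
Q = 1000 > K = 170: net reverse reaction.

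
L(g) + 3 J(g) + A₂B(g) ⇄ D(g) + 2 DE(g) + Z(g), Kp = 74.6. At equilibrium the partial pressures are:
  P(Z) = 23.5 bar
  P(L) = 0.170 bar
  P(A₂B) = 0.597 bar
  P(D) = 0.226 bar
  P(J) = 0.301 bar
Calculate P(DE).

P(DE) = 0.197 bar

At equilibrium, Kp = P(D)·P(DE)²·P(Z) / (P(L)·P(J)³·P(A₂B)) = 74.6.
(0.226)·(P(DE))²·(23.5) / ((0.170)·(0.301)³·(0.597)) = 74.6
P(DE)² = 0.0389 ⇒ P(DE) = 0.197 bar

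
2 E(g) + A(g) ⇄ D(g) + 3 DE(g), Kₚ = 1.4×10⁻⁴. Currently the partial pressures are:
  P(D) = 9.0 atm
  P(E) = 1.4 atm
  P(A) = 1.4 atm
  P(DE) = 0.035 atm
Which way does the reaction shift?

Qₚ = P(D)·P(DE)³ / (P(E)²·P(A)) = (9.0)·(0.035)³ / ((1.4)²·(1.4)) = 1.4×10⁻⁴
Qₚ = 1.4×10⁻⁴ = Kₚ, so the system is already at equilibrium.

at equilibrium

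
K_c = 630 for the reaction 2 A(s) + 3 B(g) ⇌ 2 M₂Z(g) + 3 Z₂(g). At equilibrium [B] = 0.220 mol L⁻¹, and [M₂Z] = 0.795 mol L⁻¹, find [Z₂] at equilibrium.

[Z₂] = 2.20 mol L⁻¹

(A is a pure solid — omitted from K_c.)
At equilibrium, K_c = [M₂Z]²·[Z₂]³ / [B]³ = 630.
(0.795)²·([Z₂])³ / (0.220)³ = 630
[Z₂]³ = 10.6 ⇒ [Z₂] = 2.20 mol L⁻¹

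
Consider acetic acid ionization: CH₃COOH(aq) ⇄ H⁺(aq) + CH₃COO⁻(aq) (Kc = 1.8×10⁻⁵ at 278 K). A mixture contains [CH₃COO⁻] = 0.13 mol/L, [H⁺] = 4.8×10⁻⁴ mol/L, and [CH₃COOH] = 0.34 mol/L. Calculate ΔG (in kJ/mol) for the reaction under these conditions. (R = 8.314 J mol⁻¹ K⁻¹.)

ΔG = 5.37 kJ/mol

Qc = [H⁺]·[CH₃COO⁻] / [CH₃COOH] = (4.8×10⁻⁴)·(0.13) / (0.34) = 1.84×10⁻⁴
ΔG = RT ln(Qc/Kc) = (8.314 J mol⁻¹ K⁻¹)(278 K) × ln(1.84×10⁻⁴/1.8×10⁻⁵)
   = (2.311 kJ/mol)(2.325) = 5.37 kJ/mol
ΔG > 0, so the forward reaction is non-spontaneous (proceeds in reverse).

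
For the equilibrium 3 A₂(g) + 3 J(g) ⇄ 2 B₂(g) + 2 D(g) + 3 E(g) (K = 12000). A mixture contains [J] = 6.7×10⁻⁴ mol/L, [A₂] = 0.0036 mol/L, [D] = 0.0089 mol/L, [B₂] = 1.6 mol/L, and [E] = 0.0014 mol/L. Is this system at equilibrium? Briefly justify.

no; Q > K, reaction proceeds in reverse

Q = [B₂]²·[D]²·[E]³ / ([A₂]³·[J]³) = (1.6)²·(0.0089)²·(0.0014)³ / ((0.0036)³·(6.7×10⁻⁴)³) = 40000
Q = 40000 > K = 12000: net reverse reaction.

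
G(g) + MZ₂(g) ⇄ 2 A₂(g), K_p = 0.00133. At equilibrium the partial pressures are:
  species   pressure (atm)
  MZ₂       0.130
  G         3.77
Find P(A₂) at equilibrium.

P(A₂) = 0.0255 atm

At equilibrium, K_p = P(A₂)² / (P(G)·P(MZ₂)) = 0.00133.
(P(A₂))² / ((3.77)·(0.130)) = 0.00133
P(A₂)² = 6.52×10⁻⁴ ⇒ P(A₂) = 0.0255 atm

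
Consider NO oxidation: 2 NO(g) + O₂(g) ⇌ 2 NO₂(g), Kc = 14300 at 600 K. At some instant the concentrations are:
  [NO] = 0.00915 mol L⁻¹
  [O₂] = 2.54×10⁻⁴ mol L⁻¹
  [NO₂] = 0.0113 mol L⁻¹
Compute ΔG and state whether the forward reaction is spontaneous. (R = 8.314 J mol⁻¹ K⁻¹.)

ΔG = -4.33 kJ/mol; the forward reaction is spontaneous

Qc = [NO₂]² / ([NO]²·[O₂]) = (0.0113)² / ((0.00915)²·(2.54×10⁻⁴)) = 6000
ΔG = RT ln(Qc/Kc) = (8.314 J mol⁻¹ K⁻¹)(600 K) × ln(6000/14300)
   = (4.988 kJ/mol)(-0.8685) = -4.33 kJ/mol
ΔG < 0, so the forward reaction is spontaneous (proceeds forward).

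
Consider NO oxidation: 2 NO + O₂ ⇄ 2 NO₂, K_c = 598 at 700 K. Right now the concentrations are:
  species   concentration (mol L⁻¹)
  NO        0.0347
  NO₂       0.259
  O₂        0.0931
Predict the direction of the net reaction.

no net change (already at equilibrium)

Q_c = [NO₂]² / ([NO]²·[O₂]) = (0.259)² / ((0.0347)²·(0.0931)) = 598
Q_c = 598 = K_c, so the system is already at equilibrium.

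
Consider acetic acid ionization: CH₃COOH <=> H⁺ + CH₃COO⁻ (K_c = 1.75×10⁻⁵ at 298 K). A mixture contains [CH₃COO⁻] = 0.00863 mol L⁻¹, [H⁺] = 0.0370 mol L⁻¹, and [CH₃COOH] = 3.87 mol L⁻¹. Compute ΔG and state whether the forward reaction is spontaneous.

Q_c = [H⁺]·[CH₃COO⁻] / [CH₃COOH] = (0.0370)·(0.00863) / (3.87) = 8.25×10⁻⁵
ΔG = RT ln(Q_c/K_c) = (8.314 J mol⁻¹ K⁻¹)(298 K) × ln(8.25×10⁻⁵/1.75×10⁻⁵)
   = (2.478 kJ/mol)(1.551) = 3.84 kJ/mol
ΔG > 0, so the forward reaction is non-spontaneous (proceeds in reverse).

ΔG = 3.84 kJ/mol; the forward reaction is non-spontaneous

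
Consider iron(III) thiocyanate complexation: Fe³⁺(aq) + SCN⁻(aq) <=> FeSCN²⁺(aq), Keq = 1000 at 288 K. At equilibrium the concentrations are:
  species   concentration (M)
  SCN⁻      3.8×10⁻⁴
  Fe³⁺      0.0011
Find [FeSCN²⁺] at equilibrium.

[FeSCN²⁺] = 4.2×10⁻⁴ M

At equilibrium, Keq = [FeSCN²⁺] / ([Fe³⁺]·[SCN⁻]) = 1000.
([FeSCN²⁺]) / ((0.0011)·(3.8×10⁻⁴)) = 1000
[FeSCN²⁺] = 4.18×10⁻⁴ = 4.2×10⁻⁴ M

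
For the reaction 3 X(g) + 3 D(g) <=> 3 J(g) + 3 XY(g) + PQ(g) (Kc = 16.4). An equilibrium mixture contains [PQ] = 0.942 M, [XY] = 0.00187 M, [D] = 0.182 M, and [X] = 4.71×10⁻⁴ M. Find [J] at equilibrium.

At equilibrium, Kc = [J]³·[XY]³·[PQ] / ([X]³·[D]³) = 16.4.
([J])³·(0.00187)³·(0.942) / ((4.71×10⁻⁴)³·(0.182)³) = 16.4
[J]³ = 0.00168 ⇒ [J] = 0.119 M

[J] = 0.119 M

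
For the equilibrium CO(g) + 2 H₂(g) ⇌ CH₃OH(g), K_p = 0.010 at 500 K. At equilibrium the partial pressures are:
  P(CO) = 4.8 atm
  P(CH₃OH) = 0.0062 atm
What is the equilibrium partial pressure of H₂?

At equilibrium, K_p = P(CH₃OH) / (P(CO)·P(H₂)²) = 0.010.
(0.0062) / ((4.8)·(P(H₂))²) = 0.010
P(H₂)² = 0.129 ⇒ P(H₂) = 0.36 atm

P(H₂) = 0.36 atm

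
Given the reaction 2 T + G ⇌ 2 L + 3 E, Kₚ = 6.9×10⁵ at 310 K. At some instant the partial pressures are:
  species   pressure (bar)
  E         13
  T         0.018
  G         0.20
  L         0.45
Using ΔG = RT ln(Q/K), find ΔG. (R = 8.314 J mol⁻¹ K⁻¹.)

ΔG = 5.92 kJ/mol

Qₚ = P(L)²·P(E)³ / (P(T)²·P(G)) = (0.45)²·(13)³ / ((0.018)²·(0.20)) = 6.87×10⁶
ΔG = RT ln(Qₚ/Kₚ) = (8.314 J mol⁻¹ K⁻¹)(310 K) × ln(6.87×10⁶/6.9×10⁵)
   = (2.577 kJ/mol)(2.298) = 5.92 kJ/mol
ΔG > 0, so the forward reaction is non-spontaneous (proceeds in reverse).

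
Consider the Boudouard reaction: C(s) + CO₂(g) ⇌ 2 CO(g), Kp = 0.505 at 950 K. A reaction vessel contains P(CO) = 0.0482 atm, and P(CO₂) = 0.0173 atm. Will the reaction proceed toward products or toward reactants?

forward (toward products)

(C is a pure solid — omitted from Qp.)
Qp = P(CO)² / P(CO₂) = (0.0482)² / (0.0173) = 0.134
Qp = 0.134 < Kp = 0.505, so the forward reaction proceeds.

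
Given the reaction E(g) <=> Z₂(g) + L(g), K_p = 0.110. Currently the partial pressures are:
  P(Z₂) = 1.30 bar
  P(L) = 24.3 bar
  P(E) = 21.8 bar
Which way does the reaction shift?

in the reverse direction

Q_p = P(Z₂)·P(L) / P(E) = (1.30)·(24.3) / (21.8) = 1.45
Q_p = 1.45 > K_p = 0.110, so the reverse reaction proceeds.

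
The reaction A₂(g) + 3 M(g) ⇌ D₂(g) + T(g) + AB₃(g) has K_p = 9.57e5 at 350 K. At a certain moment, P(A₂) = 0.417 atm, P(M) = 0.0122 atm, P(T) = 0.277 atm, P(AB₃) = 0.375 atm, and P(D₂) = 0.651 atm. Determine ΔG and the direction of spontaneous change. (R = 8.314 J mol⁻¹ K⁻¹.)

Q_p = P(D₂)·P(T)·P(AB₃) / (P(A₂)·P(M)³) = (0.651)·(0.277)·(0.375) / ((0.417)·(0.0122)³) = 89300
ΔG = RT ln(Q_p/K_p) = (8.314 J mol⁻¹ K⁻¹)(350 K) × ln(89300/9.57e5)
   = (2.910 kJ/mol)(-2.372) = -6.90 kJ/mol
ΔG < 0, so the forward reaction is spontaneous (proceeds forward).

ΔG = -6.90 kJ/mol; the forward reaction is spontaneous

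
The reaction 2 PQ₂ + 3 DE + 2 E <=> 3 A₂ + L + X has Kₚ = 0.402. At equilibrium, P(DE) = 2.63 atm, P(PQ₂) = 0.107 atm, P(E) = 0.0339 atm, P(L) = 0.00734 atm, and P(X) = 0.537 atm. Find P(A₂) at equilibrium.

At equilibrium, Kₚ = P(A₂)³·P(L)·P(X) / (P(PQ₂)²·P(DE)³·P(E)²) = 0.402.
(P(A₂))³·(0.00734)·(0.537) / ((0.107)²·(2.63)³·(0.0339)²) = 0.402
P(A₂)³ = 0.0244 ⇒ P(A₂) = 0.290 atm

P(A₂) = 0.290 atm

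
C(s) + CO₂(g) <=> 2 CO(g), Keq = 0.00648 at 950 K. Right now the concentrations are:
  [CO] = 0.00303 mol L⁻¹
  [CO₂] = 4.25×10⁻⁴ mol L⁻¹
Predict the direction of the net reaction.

(C is a pure solid — omitted from Q.)
Q = [CO]² / [CO₂] = (0.00303)² / (4.25×10⁻⁴) = 0.0216
Q = 0.0216 > Keq = 0.00648, so the reverse reaction proceeds.

toward reactants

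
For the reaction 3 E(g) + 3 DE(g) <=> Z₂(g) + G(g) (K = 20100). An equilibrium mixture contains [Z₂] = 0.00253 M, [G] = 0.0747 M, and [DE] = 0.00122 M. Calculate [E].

At equilibrium, K = [Z₂]·[G] / ([E]³·[DE]³) = 20100.
(0.00253)·(0.0747) / (([E])³·(0.00122)³) = 20100
[E]³ = 5.18 ⇒ [E] = 1.73 M

[E] = 1.73 M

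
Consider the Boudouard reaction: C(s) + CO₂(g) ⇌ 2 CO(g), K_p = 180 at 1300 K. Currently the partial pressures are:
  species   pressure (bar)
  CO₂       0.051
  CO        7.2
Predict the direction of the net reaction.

in the reverse direction

(C is a pure solid — omitted from Q_p.)
Q_p = P(CO)² / P(CO₂) = (7.2)² / (0.051) = 1000
Q_p = 1000 > K_p = 180, so the reverse reaction proceeds.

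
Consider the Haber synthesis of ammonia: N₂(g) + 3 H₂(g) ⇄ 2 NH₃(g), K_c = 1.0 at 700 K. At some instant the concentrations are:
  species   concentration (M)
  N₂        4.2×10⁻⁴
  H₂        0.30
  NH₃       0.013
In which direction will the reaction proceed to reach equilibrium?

Q_c = [NH₃]² / ([N₂]·[H₂]³) = (0.013)² / ((4.2×10⁻⁴)·(0.30)³) = 15
Q_c = 15 > K_c = 1.0, so the reverse reaction proceeds.

reverse (toward reactants)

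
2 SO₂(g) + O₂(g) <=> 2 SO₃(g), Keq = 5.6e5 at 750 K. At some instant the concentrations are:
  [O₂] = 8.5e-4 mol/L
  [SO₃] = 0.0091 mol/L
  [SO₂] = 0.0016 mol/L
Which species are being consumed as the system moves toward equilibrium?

SO₂, O₂ (reactants)

Q = [SO₃]² / ([SO₂]²·[O₂]) = (0.0091)² / ((0.0016)²·(8.5e-4)) = 38000
Q = 38000 < Keq = 5.6e5: net forward reaction.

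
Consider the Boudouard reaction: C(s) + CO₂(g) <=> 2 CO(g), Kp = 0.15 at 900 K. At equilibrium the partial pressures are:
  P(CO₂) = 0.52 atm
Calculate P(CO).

P(CO) = 0.28 atm

(C is a pure solid — omitted from Kp.)
At equilibrium, Kp = P(CO)² / P(CO₂) = 0.15.
(P(CO))² / (0.52) = 0.15
P(CO)² = 0.0780 ⇒ P(CO) = 0.28 atm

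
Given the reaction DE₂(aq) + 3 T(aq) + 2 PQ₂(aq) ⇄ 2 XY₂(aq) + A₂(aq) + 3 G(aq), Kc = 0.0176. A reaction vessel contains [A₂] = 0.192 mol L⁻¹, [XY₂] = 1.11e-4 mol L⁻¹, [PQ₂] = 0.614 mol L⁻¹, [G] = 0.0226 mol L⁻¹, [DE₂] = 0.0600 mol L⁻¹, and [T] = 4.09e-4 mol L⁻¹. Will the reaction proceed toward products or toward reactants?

no net change (already at equilibrium)

Qc = [XY₂]²·[A₂]·[G]³ / ([DE₂]·[T]³·[PQ₂]²) = (1.11e-4)²·(0.192)·(0.0226)³ / ((0.0600)·(4.09e-4)³·(0.614)²) = 0.0176
Qc = 0.0176 = Kc, so the system is already at equilibrium.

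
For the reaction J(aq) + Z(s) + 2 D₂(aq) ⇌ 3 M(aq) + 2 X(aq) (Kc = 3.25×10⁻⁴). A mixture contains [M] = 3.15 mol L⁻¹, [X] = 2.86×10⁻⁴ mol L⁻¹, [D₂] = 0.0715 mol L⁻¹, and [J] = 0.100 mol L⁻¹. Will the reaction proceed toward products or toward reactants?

(Z is a pure solid — omitted from Qc.)
Qc = [M]³·[X]² / ([J]·[D₂]²) = (3.15)³·(2.86×10⁻⁴)² / ((0.100)·(0.0715)²) = 0.00500
Qc = 0.00500 > Kc = 3.25×10⁻⁴, so the reverse reaction proceeds.

in the reverse direction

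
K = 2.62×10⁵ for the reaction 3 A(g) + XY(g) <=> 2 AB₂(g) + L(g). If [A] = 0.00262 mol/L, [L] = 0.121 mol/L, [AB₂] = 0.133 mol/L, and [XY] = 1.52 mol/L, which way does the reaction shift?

Q = [AB₂]²·[L] / ([A]³·[XY]) = (0.133)²·(0.121) / ((0.00262)³·(1.52)) = 78300
Q = 78300 < K = 2.62×10⁵, so the forward reaction proceeds.

in the forward direction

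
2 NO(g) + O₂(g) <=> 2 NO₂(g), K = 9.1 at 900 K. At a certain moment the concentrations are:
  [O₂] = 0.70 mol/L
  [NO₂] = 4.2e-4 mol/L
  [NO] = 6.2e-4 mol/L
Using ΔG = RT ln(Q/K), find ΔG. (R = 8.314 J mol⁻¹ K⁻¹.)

Q = [NO₂]² / ([NO]²·[O₂]) = (4.2e-4)² / ((6.2e-4)²·(0.70)) = 0.656
ΔG = RT ln(Q/K) = (8.314 J mol⁻¹ K⁻¹)(900 K) × ln(0.656/9.1)
   = (7.483 kJ/mol)(-2.630) = -19.7 kJ/mol
ΔG < 0, so the forward reaction is spontaneous (proceeds forward).

ΔG = -19.7 kJ/mol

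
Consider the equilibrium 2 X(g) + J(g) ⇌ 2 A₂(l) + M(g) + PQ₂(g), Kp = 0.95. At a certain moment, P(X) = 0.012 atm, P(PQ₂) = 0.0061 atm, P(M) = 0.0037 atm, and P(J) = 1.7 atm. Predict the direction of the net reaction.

to the right

(A₂ is a pure liquid — omitted from Qp.)
Qp = P(M)·P(PQ₂) / (P(X)²·P(J)) = (0.0037)·(0.0061) / ((0.012)²·(1.7)) = 0.092
Qp = 0.092 < Kp = 0.95, so the forward reaction proceeds.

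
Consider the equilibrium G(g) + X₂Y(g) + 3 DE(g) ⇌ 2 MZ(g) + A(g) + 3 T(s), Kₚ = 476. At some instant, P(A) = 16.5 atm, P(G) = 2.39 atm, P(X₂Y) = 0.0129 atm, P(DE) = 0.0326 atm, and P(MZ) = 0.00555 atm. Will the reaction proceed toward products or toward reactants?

(T is a pure solid — omitted from Qₚ.)
Qₚ = P(MZ)²·P(A) / (P(G)·P(X₂Y)·P(DE)³) = (0.00555)²·(16.5) / ((2.39)·(0.0129)·(0.0326)³) = 476
Qₚ = 476 = Kₚ, so the system is already at equilibrium.

at equilibrium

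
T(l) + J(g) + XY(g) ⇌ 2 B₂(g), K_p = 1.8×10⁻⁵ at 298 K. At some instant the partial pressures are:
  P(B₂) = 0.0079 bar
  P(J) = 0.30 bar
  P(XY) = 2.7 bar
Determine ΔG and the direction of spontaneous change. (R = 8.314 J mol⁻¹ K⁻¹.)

(T is a pure liquid — omitted from Q_p.)
Q_p = P(B₂)² / (P(J)·P(XY)) = (0.0079)² / ((0.30)·(2.7)) = 7.70×10⁻⁵
ΔG = RT ln(Q_p/K_p) = (8.314 J mol⁻¹ K⁻¹)(298 K) × ln(7.70×10⁻⁵/1.8×10⁻⁵)
   = (2.478 kJ/mol)(1.453) = 3.60 kJ/mol
ΔG > 0, so the forward reaction is non-spontaneous (proceeds in reverse).

ΔG = 3.60 kJ/mol; the forward reaction is non-spontaneous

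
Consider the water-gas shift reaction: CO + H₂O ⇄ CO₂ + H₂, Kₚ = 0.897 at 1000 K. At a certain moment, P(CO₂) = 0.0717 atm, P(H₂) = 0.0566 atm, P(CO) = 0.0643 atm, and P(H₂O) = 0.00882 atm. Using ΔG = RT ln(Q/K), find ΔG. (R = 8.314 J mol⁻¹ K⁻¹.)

Qₚ = P(CO₂)·P(H₂) / (P(CO)·P(H₂O)) = (0.0717)·(0.0566) / ((0.0643)·(0.00882)) = 7.16
ΔG = RT ln(Qₚ/Kₚ) = (8.314 J mol⁻¹ K⁻¹)(1000 K) × ln(7.16/0.897)
   = (8.314 kJ/mol)(2.077) = 17.3 kJ/mol
ΔG > 0, so the forward reaction is non-spontaneous (proceeds in reverse).

ΔG = 17.3 kJ/mol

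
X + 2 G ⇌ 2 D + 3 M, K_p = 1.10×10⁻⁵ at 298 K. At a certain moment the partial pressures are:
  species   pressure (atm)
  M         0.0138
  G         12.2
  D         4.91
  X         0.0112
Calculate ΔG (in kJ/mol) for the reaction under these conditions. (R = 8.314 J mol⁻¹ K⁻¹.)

Q_p = P(D)²·P(M)³ / (P(X)·P(G)²) = (4.91)²·(0.0138)³ / ((0.0112)·(12.2)²) = 3.80×10⁻⁵
ΔG = RT ln(Q_p/K_p) = (8.314 J mol⁻¹ K⁻¹)(298 K) × ln(3.80×10⁻⁵/1.10×10⁻⁵)
   = (2.478 kJ/mol)(1.240) = 3.07 kJ/mol
ΔG > 0, so the forward reaction is non-spontaneous (proceeds in reverse).

ΔG = 3.07 kJ/mol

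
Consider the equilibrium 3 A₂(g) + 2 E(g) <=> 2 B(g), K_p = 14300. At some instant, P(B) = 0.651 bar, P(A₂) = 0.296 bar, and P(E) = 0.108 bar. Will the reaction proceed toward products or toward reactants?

Q_p = P(B)² / (P(A₂)³·P(E)²) = (0.651)² / ((0.296)³·(0.108)²) = 1400
Q_p = 1400 < K_p = 14300, so the forward reaction proceeds.

to the right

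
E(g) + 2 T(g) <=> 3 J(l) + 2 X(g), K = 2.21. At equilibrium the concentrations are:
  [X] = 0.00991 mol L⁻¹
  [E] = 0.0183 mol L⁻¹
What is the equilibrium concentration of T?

(J is a pure liquid — omitted from K.)
At equilibrium, K = [X]² / ([E]·[T]²) = 2.21.
(0.00991)² / ((0.0183)·([T])²) = 2.21
[T]² = 0.00243 ⇒ [T] = 0.0493 mol L⁻¹

[T] = 0.0493 mol L⁻¹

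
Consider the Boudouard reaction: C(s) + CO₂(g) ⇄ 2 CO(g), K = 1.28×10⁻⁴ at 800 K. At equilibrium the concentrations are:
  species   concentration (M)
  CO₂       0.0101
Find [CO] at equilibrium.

[CO] = 0.00114 M

(C is a pure solid — omitted from K.)
At equilibrium, K = [CO]² / [CO₂] = 1.28×10⁻⁴.
([CO])² / (0.0101) = 1.28×10⁻⁴
[CO]² = 1.29×10⁻⁶ ⇒ [CO] = 0.00114 M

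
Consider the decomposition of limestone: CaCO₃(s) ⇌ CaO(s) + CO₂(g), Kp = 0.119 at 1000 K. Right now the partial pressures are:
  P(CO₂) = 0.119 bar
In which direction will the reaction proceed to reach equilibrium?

no net change (already at equilibrium)

(CaCO₃, CaO are pure solids — omitted from Qp.)
Qp = P(CO₂) = 0.119
Qp = 0.119 = Kp, so the system is already at equilibrium.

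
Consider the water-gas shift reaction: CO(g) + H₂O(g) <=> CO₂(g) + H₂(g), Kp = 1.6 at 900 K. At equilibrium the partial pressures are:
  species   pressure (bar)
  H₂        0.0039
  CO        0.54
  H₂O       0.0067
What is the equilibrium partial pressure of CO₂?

At equilibrium, Kp = P(CO₂)·P(H₂) / (P(CO)·P(H₂O)) = 1.6.
(P(CO₂))·(0.0039) / ((0.54)·(0.0067)) = 1.6
P(CO₂) = 1.48 = 1.5 bar

P(CO₂) = 1.5 bar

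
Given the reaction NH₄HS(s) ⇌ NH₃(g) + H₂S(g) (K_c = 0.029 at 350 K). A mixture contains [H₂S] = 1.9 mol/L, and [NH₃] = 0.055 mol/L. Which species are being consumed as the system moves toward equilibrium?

NH₃, H₂S (products)

(NH₄HS is a pure solid — omitted from Q_c.)
Q_c = [NH₃]·[H₂S] = (0.055)·(1.9) = 0.10
Q_c = 0.10 > K_c = 0.029: net reverse reaction.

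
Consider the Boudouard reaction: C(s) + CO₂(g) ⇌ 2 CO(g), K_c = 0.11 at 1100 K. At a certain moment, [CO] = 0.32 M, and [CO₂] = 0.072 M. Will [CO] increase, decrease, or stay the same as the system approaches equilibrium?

(C is a pure solid — omitted from Q_c.)
Q_c = [CO]² / [CO₂] = (0.32)² / (0.072) = 1.4
Q_c = 1.4 > K_c = 0.11: net reverse reaction.
CO is a product, so it decreases.

decrease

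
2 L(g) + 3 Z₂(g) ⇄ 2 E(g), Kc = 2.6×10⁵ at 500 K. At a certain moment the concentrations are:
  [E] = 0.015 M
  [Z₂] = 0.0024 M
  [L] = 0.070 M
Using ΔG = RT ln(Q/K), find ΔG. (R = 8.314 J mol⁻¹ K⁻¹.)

Qc = [E]² / ([L]²·[Z₂]³) = (0.015)² / ((0.070)²·(0.0024)³) = 3.32×10⁶
ΔG = RT ln(Qc/Kc) = (8.314 J mol⁻¹ K⁻¹)(500 K) × ln(3.32×10⁶/2.6×10⁵)
   = (4.157 kJ/mol)(2.547) = 10.6 kJ/mol
ΔG > 0, so the forward reaction is non-spontaneous (proceeds in reverse).

ΔG = 10.6 kJ/mol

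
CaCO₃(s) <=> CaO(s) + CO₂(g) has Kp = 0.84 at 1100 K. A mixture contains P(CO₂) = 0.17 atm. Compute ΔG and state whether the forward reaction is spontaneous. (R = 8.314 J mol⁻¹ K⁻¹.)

ΔG = -14.6 kJ/mol; the forward reaction is spontaneous

(CaCO₃, CaO are pure solids — omitted from Qp.)
Qp = P(CO₂) = 0.170
ΔG = RT ln(Qp/Kp) = (8.314 J mol⁻¹ K⁻¹)(1100 K) × ln(0.170/0.84)
   = (9.145 kJ/mol)(-1.598) = -14.6 kJ/mol
ΔG < 0, so the forward reaction is spontaneous (proceeds forward).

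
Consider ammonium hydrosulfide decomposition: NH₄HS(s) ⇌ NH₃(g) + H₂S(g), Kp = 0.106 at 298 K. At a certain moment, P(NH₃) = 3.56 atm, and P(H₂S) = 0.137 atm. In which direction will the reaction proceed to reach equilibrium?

in the reverse direction

(NH₄HS is a pure solid — omitted from Qp.)
Qp = P(NH₃)·P(H₂S) = (3.56)·(0.137) = 0.488
Qp = 0.488 > Kp = 0.106, so the reverse reaction proceeds.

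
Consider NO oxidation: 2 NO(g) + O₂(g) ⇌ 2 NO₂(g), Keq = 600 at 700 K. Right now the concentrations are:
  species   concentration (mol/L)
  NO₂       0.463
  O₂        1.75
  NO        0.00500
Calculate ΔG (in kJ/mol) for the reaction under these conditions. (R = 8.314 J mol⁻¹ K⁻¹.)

ΔG = 12.2 kJ/mol

Q = [NO₂]² / ([NO]²·[O₂]) = (0.463)² / ((0.00500)²·(1.75)) = 4900
ΔG = RT ln(Q/Keq) = (8.314 J mol⁻¹ K⁻¹)(700 K) × ln(4900/600)
   = (5.820 kJ/mol)(2.100) = 12.2 kJ/mol
ΔG > 0, so the forward reaction is non-spontaneous (proceeds in reverse).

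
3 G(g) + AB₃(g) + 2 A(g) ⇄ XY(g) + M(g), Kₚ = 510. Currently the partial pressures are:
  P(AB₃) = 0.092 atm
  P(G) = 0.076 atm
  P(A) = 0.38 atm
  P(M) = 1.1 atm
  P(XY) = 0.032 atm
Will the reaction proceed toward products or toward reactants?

in the reverse direction

Qₚ = P(XY)·P(M) / (P(G)³·P(AB₃)·P(A)²) = (0.032)·(1.1) / ((0.076)³·(0.092)·(0.38)²) = 6000
Qₚ = 6000 > Kₚ = 510, so the reverse reaction proceeds.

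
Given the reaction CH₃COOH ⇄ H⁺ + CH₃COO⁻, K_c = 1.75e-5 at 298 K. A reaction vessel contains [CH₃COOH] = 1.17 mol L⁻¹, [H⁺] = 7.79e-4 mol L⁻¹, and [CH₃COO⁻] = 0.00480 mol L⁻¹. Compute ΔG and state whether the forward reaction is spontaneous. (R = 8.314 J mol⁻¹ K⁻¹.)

ΔG = -4.21 kJ/mol; the forward reaction is spontaneous

Q_c = [H⁺]·[CH₃COO⁻] / [CH₃COOH] = (7.79e-4)·(0.00480) / (1.17) = 3.20e-6
ΔG = RT ln(Q_c/K_c) = (8.314 J mol⁻¹ K⁻¹)(298 K) × ln(3.20e-6/1.75e-5)
   = (2.478 kJ/mol)(-1.699) = -4.21 kJ/mol
ΔG < 0, so the forward reaction is spontaneous (proceeds forward).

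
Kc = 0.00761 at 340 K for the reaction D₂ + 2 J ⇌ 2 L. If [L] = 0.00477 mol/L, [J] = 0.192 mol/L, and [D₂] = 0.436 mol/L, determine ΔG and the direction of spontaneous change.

ΔG = -4.75 kJ/mol; the forward reaction is spontaneous

Qc = [L]² / ([D₂]·[J]²) = (0.00477)² / ((0.436)·(0.192)²) = 0.00142
ΔG = RT ln(Qc/Kc) = (8.314 J mol⁻¹ K⁻¹)(340 K) × ln(0.00142/0.00761)
   = (2.827 kJ/mol)(-1.679) = -4.75 kJ/mol
ΔG < 0, so the forward reaction is spontaneous (proceeds forward).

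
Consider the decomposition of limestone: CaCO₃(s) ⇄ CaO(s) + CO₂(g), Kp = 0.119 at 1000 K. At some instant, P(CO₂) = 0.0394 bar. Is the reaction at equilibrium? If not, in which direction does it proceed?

in the forward direction

(CaCO₃, CaO are pure solids — omitted from Qp.)
Qp = P(CO₂) = 0.0394
Qp = 0.0394 < Kp = 0.119, so the forward reaction proceeds.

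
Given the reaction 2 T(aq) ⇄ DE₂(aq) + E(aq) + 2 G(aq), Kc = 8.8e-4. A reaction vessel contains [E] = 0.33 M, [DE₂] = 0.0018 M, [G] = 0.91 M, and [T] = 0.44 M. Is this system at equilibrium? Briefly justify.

no; Q > K, reaction proceeds in reverse

Qc = [DE₂]·[E]·[G]² / [T]² = (0.0018)·(0.33)·(0.91)² / (0.44)² = 0.0025
Qc = 0.0025 > Kc = 8.8e-4: net reverse reaction.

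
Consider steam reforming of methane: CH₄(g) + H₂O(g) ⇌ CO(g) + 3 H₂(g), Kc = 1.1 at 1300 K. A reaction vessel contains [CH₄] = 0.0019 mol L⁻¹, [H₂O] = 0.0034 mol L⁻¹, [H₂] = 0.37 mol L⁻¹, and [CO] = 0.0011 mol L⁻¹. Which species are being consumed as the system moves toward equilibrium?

Qc = [CO]·[H₂]³ / ([CH₄]·[H₂O]) = (0.0011)·(0.37)³ / ((0.0019)·(0.0034)) = 8.6
Qc = 8.6 > Kc = 1.1: net reverse reaction.

CO, H₂ (products)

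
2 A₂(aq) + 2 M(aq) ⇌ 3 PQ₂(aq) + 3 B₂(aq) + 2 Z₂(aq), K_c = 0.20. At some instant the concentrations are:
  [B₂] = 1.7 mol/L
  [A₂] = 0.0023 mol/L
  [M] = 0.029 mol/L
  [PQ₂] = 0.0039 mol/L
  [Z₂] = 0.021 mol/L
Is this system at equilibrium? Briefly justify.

Q_c = [PQ₂]³·[B₂]³·[Z₂]² / ([A₂]²·[M]²) = (0.0039)³·(1.7)³·(0.021)² / ((0.0023)²·(0.029)²) = 0.029
Q_c = 0.029 < K_c = 0.20: net forward reaction.

no; Q < K, reaction proceeds forward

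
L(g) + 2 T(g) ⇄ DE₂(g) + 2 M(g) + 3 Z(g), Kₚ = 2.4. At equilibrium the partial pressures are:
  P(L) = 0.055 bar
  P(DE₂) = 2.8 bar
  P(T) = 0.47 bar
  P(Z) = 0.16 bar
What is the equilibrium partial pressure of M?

P(M) = 1.6 bar

At equilibrium, Kₚ = P(DE₂)·P(M)²·P(Z)³ / (P(L)·P(T)²) = 2.4.
(2.8)·(P(M))²·(0.16)³ / ((0.055)·(0.47)²) = 2.4
P(M)² = 2.54 ⇒ P(M) = 1.6 bar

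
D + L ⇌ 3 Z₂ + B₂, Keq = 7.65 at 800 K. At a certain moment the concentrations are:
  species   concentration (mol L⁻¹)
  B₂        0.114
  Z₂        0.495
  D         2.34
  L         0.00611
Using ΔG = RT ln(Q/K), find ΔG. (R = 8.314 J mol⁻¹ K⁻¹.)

ΔG = -13.8 kJ/mol

Q = [Z₂]³·[B₂] / ([D]·[L]) = (0.495)³·(0.114) / ((2.34)·(0.00611)) = 0.967
ΔG = RT ln(Q/Keq) = (8.314 J mol⁻¹ K⁻¹)(800 K) × ln(0.967/7.65)
   = (6.651 kJ/mol)(-2.068) = -13.8 kJ/mol
ΔG < 0, so the forward reaction is spontaneous (proceeds forward).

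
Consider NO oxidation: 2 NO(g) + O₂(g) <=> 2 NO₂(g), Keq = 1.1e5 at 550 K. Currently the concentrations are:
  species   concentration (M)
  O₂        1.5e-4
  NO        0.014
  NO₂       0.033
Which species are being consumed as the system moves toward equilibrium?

Q = [NO₂]² / ([NO]²·[O₂]) = (0.033)² / ((0.014)²·(1.5e-4)) = 37000
Q = 37000 < Keq = 1.1e5: net forward reaction.

NO, O₂ (reactants)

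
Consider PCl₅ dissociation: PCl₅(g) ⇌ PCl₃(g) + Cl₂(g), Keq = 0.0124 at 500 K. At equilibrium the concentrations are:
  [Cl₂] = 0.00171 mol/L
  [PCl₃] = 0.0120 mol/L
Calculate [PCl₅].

[PCl₅] = 0.00165 mol/L

At equilibrium, Keq = [PCl₃]·[Cl₂] / [PCl₅] = 0.0124.
(0.0120)·(0.00171) / ([PCl₅]) = 0.0124
[PCl₅] = 0.00165 mol/L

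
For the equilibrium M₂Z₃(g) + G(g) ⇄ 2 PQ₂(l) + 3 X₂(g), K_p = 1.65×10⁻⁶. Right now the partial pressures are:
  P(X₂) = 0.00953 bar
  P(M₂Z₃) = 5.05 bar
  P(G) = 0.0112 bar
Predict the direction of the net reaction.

(PQ₂ is a pure liquid — omitted from Q_p.)
Q_p = P(X₂)³ / (P(M₂Z₃)·P(G)) = (0.00953)³ / ((5.05)·(0.0112)) = 1.53×10⁻⁵
Q_p = 1.53×10⁻⁵ > K_p = 1.65×10⁻⁶, so the reverse reaction proceeds.

to the left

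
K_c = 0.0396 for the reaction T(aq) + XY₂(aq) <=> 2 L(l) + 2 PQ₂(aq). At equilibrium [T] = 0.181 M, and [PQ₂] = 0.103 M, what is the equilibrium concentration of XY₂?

(L is a pure liquid — omitted from K_c.)
At equilibrium, K_c = [PQ₂]² / ([T]·[XY₂]) = 0.0396.
(0.103)² / ((0.181)·([XY₂])) = 0.0396
[XY₂] = 1.48 M

[XY₂] = 1.48 M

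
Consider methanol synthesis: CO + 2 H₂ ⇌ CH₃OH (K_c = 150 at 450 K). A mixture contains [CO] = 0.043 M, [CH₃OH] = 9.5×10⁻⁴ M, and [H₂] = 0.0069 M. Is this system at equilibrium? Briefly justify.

Q_c = [CH₃OH] / ([CO]·[H₂]²) = (9.5×10⁻⁴) / ((0.043)·(0.0069)²) = 460
Q_c = 460 > K_c = 150: net reverse reaction.

no; Q > K, reaction proceeds in reverse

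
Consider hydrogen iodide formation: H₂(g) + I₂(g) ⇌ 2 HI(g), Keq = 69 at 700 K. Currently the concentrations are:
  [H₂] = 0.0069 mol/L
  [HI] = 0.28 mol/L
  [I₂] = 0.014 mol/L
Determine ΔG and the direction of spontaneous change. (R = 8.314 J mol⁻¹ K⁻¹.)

Q = [HI]² / ([H₂]·[I₂]) = (0.28)² / ((0.0069)·(0.014)) = 812
ΔG = RT ln(Q/Keq) = (8.314 J mol⁻¹ K⁻¹)(700 K) × ln(812/69)
   = (5.820 kJ/mol)(2.465) = 14.3 kJ/mol
ΔG > 0, so the forward reaction is non-spontaneous (proceeds in reverse).

ΔG = 14.3 kJ/mol; the forward reaction is non-spontaneous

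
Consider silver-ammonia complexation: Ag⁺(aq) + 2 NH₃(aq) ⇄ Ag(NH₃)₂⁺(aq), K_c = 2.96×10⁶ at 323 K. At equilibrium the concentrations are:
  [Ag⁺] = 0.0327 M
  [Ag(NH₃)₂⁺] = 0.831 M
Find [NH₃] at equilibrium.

At equilibrium, K_c = [Ag(NH₃)₂⁺] / ([Ag⁺]·[NH₃]²) = 2.96×10⁶.
(0.831) / ((0.0327)·([NH₃])²) = 2.96×10⁶
[NH₃]² = 8.59×10⁻⁶ ⇒ [NH₃] = 0.00293 M

[NH₃] = 0.00293 M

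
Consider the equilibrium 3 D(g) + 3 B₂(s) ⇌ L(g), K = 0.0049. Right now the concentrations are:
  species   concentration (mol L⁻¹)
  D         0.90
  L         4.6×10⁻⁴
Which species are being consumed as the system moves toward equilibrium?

D, B₂ (reactants)

(B₂ is a pure solid — omitted from Q.)
Q = [L] / [D]³ = (4.6×10⁻⁴) / (0.90)³ = 6.3×10⁻⁴
Q = 6.3×10⁻⁴ < K = 0.0049: net forward reaction.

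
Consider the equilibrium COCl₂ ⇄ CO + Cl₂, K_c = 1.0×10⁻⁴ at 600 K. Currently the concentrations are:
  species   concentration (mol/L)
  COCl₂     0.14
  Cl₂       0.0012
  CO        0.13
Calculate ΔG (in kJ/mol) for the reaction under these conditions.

Q_c = [CO]·[Cl₂] / [COCl₂] = (0.13)·(0.0012) / (0.14) = 0.00111
ΔG = RT ln(Q_c/K_c) = (8.314 J mol⁻¹ K⁻¹)(600 K) × ln(0.00111/1.0×10⁻⁴)
   = (4.988 kJ/mol)(2.407) = 12.0 kJ/mol
ΔG > 0, so the forward reaction is non-spontaneous (proceeds in reverse).

ΔG = 12.0 kJ/mol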